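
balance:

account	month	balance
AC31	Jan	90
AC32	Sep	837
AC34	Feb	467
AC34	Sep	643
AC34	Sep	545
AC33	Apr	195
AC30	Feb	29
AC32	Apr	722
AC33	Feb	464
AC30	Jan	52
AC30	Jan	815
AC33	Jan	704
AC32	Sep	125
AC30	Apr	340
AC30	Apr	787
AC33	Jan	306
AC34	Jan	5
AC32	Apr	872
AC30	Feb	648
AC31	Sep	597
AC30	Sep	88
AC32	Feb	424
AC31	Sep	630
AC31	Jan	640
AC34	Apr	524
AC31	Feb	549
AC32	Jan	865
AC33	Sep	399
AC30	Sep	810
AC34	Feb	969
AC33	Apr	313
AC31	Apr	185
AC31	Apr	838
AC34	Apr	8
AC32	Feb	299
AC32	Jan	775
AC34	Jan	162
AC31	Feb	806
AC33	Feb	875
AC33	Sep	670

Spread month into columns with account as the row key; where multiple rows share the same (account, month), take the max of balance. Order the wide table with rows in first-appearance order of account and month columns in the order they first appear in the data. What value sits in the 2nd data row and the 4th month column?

With rows in first-appearance order of account, row 2 is account=AC32. month columns in first-appearance order: Jan, Sep, Feb, Apr; column 4 is Apr.
Long rows with account=AC32, month=Apr: max(722, 872) = 872.

872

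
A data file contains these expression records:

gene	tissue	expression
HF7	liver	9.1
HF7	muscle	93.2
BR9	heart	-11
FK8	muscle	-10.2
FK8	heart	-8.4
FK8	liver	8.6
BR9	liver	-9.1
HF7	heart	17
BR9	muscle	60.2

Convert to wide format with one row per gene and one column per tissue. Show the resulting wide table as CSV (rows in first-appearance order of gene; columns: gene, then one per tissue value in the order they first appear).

Columns: gene plus the 3 distinct tissue values (liver, muscle, heart).
For example, row HF7 column liver takes expression=9.1 from the long row (HF7, liver).

gene,liver,muscle,heart
HF7,9.1,93.2,17
BR9,-9.1,60.2,-11
FK8,8.6,-10.2,-8.4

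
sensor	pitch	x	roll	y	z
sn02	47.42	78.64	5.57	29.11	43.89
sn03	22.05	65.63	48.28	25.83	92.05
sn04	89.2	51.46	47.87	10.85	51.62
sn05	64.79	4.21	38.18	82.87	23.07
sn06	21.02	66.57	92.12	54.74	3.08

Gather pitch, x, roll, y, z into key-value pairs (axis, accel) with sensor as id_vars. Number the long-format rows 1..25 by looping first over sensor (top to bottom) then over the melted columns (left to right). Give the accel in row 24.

25 rows total (5 × 5). Row 24: index ⌊(24-1)/5⌋ = 4 into sensor → sn06; (24-1) mod 5 = 3 into the melted columns → y.
So row 24 is (sn06, y, 54.74); accel = 54.74.

54.74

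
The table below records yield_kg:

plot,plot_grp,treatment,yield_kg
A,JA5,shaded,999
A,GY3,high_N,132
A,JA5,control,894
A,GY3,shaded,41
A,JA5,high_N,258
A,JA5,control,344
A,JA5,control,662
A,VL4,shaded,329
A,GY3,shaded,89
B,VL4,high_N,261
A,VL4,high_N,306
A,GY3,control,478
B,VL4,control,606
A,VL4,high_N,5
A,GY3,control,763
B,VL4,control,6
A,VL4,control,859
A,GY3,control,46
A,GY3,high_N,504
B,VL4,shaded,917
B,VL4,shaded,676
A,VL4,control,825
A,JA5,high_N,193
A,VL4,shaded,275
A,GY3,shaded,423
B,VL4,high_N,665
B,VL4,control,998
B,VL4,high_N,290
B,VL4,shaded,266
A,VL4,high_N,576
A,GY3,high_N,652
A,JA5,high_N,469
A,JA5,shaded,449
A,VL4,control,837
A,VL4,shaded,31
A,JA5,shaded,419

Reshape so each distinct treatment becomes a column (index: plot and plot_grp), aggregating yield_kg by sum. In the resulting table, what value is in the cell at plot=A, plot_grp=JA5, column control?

Rows with plot=A, plot_grp=JA5 and treatment=control: yield_kg values are 894, 344, 662.
894 + 344 + 662 = 1900.

1900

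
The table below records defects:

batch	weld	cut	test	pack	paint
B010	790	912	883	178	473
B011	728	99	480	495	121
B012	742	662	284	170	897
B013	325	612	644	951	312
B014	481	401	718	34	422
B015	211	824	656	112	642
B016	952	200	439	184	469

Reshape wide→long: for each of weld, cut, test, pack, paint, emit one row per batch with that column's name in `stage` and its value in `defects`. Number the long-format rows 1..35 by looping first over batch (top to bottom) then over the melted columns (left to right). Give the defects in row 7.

99

35 rows total (7 × 5). Row 7: index ⌊(7-1)/5⌋ = 1 into batch → B011; (7-1) mod 5 = 1 into the melted columns → cut.
So row 7 is (B011, cut, 99); defects = 99.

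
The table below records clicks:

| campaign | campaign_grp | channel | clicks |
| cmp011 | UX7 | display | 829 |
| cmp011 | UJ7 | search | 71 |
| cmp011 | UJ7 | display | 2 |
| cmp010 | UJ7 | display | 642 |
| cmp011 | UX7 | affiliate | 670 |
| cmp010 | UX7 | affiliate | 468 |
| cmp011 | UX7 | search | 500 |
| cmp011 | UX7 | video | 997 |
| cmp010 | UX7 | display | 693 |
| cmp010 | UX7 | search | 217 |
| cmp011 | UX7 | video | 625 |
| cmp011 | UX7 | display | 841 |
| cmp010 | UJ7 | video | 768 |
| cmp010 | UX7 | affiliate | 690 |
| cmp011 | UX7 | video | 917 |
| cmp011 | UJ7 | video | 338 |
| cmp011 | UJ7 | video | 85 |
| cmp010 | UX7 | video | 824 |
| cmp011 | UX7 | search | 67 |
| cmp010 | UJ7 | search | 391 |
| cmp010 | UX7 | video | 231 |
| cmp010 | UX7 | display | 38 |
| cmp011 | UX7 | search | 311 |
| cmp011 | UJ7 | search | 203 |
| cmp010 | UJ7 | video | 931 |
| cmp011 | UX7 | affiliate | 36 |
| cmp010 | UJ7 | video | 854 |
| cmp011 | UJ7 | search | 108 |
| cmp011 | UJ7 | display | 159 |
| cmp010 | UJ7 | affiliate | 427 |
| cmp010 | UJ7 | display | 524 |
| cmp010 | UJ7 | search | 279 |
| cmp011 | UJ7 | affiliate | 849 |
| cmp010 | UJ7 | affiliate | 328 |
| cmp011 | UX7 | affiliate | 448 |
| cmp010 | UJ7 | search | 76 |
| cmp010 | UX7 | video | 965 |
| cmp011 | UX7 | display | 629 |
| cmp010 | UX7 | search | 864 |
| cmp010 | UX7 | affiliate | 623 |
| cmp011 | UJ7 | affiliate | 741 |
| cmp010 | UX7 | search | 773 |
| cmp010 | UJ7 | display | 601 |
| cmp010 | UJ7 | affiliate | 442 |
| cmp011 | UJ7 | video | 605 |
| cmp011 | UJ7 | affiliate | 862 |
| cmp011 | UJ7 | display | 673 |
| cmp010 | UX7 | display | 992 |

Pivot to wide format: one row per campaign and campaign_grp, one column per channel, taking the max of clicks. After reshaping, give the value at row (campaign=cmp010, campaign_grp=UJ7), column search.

Rows with campaign=cmp010, campaign_grp=UJ7 and channel=search: clicks values are 391, 279, 76.
max(391, 279, 76) = 391.

391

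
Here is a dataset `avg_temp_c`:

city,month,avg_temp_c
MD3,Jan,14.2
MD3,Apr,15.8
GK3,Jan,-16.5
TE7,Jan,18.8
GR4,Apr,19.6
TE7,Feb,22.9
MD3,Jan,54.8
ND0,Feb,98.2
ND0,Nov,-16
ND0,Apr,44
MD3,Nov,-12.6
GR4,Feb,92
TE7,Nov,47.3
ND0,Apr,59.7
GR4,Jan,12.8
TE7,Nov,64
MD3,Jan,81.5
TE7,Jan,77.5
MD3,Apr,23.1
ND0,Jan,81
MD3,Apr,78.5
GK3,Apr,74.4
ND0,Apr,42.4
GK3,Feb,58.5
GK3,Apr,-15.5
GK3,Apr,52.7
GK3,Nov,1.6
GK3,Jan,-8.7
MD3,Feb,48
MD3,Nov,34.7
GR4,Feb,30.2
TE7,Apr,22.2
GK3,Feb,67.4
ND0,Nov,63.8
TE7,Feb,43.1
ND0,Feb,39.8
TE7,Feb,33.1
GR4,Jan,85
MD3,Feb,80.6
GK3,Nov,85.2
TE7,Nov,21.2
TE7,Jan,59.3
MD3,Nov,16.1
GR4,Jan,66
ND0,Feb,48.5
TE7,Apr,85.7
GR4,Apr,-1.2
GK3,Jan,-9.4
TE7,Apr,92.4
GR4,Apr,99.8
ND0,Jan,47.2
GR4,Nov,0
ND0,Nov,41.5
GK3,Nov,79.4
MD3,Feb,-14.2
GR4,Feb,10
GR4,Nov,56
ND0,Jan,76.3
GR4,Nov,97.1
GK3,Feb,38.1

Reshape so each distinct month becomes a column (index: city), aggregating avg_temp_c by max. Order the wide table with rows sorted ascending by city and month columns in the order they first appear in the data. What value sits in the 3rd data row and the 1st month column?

With rows sorted ascending by city, row 3 is city=MD3. month columns in first-appearance order: Jan, Apr, Feb, Nov; column 1 is Jan.
Long rows with city=MD3, month=Jan: max(14.2, 54.8, 81.5) = 81.5.

81.5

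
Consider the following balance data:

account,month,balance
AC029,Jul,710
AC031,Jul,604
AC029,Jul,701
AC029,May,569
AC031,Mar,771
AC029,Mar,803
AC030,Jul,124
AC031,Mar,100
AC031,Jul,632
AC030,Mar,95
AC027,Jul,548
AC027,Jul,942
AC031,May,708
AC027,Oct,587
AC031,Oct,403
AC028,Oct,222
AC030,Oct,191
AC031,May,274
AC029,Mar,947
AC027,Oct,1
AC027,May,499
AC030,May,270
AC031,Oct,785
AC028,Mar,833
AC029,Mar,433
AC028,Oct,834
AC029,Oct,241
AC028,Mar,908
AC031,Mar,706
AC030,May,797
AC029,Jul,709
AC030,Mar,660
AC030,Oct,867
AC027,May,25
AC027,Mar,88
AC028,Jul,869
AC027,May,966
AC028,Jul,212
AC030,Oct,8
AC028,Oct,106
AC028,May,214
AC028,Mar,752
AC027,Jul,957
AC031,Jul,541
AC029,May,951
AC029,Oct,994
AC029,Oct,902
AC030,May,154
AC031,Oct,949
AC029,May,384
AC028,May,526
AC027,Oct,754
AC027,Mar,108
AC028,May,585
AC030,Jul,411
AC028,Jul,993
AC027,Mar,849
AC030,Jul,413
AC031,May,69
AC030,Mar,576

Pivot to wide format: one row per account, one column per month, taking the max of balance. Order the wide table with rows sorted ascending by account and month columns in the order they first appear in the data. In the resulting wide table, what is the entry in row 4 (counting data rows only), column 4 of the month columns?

867

With rows sorted ascending by account, row 4 is account=AC030. month columns in first-appearance order: Jul, May, Mar, Oct; column 4 is Oct.
Long rows with account=AC030, month=Oct: max(191, 867, 8) = 867.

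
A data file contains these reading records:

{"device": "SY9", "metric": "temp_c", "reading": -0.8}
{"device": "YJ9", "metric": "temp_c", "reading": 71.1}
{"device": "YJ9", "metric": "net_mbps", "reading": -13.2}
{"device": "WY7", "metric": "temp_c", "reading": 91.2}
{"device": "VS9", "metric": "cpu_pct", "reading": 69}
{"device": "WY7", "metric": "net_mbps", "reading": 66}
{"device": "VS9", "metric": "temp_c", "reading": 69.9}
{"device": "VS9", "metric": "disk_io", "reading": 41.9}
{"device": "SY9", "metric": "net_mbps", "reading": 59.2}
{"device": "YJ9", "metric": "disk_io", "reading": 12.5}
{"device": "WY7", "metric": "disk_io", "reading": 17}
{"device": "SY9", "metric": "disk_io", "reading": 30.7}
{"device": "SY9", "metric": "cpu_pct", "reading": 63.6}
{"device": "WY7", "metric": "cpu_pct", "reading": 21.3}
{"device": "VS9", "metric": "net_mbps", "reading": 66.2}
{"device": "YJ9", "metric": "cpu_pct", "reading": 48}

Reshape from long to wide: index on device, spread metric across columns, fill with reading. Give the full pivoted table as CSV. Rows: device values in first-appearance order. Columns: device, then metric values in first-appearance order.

device,temp_c,net_mbps,cpu_pct,disk_io
SY9,-0.8,59.2,63.6,30.7
YJ9,71.1,-13.2,48,12.5
WY7,91.2,66,21.3,17
VS9,69.9,66.2,69,41.9

Columns: device plus the 4 distinct metric values (temp_c, net_mbps, cpu_pct, disk_io).
For example, row SY9 column temp_c takes reading=-0.8 from the long row (SY9, temp_c).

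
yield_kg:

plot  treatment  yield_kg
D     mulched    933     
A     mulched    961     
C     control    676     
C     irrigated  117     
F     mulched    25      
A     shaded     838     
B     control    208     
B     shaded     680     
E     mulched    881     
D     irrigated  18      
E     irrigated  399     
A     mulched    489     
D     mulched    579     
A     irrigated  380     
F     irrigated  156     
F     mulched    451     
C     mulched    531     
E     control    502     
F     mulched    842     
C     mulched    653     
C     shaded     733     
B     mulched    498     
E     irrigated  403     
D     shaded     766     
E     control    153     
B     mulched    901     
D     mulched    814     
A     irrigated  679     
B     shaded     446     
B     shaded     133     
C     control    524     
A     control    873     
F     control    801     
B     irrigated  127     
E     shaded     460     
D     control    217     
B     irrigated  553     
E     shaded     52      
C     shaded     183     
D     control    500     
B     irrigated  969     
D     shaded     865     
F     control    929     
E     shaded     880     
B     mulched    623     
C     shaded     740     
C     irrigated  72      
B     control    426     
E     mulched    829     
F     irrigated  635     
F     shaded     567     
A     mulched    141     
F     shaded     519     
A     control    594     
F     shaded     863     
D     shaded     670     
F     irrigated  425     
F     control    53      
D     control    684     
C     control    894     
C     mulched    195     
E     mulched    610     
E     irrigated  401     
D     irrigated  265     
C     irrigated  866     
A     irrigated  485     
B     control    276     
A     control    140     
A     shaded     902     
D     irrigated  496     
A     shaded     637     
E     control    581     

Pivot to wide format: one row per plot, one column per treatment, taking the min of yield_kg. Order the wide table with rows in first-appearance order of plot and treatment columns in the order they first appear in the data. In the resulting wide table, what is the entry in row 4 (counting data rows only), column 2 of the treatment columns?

53

With rows in first-appearance order of plot, row 4 is plot=F. treatment columns in first-appearance order: mulched, control, irrigated, shaded; column 2 is control.
Long rows with plot=F, treatment=control: min(801, 929, 53) = 53.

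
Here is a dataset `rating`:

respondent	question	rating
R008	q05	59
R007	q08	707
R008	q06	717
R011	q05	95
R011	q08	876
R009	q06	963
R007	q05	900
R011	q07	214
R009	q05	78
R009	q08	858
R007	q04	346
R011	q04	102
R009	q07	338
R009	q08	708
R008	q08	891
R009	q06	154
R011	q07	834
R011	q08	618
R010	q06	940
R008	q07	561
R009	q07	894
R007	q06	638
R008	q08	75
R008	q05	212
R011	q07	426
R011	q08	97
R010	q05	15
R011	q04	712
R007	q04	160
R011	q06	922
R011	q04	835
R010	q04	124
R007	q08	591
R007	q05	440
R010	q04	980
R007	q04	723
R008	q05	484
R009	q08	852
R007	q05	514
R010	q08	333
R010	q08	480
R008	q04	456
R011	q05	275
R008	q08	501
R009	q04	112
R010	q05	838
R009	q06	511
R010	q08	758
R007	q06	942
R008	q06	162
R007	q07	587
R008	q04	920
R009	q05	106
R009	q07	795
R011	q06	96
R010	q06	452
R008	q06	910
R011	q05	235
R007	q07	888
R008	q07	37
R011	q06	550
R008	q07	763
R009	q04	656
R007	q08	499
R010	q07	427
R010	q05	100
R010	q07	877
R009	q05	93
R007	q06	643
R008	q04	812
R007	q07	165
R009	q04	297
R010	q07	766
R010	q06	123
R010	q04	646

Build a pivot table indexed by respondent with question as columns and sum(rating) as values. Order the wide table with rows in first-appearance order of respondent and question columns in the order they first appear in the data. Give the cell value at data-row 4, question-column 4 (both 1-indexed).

With rows in first-appearance order of respondent, row 4 is respondent=R009. question columns in first-appearance order: q05, q08, q06, q07, q04; column 4 is q07.
Long rows with respondent=R009, question=q07: 338 + 894 + 795 = 2027.

2027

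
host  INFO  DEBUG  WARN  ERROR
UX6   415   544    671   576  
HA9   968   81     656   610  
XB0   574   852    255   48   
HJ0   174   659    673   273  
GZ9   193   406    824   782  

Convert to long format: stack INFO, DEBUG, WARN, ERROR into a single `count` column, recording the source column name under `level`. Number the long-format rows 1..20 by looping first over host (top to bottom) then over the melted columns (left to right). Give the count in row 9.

574

20 rows total (5 × 4). Row 9: index ⌊(9-1)/4⌋ = 2 into host → XB0; (9-1) mod 4 = 0 into the melted columns → INFO.
So row 9 is (XB0, INFO, 574); count = 574.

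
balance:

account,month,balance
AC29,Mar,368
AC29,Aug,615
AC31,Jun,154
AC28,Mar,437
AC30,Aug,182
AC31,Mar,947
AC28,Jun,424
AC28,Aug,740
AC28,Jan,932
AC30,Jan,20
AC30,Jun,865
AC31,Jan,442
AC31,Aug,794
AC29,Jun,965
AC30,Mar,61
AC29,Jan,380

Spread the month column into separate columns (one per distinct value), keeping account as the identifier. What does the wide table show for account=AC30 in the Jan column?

Wide layout: rows indexed by account, columns are the 4 distinct month values (Mar, Aug, Jun, Jan).
Cell (account=AC30, month=Jan) draws from the long row where account=AC30 and month=Jan, which has balance=20.

20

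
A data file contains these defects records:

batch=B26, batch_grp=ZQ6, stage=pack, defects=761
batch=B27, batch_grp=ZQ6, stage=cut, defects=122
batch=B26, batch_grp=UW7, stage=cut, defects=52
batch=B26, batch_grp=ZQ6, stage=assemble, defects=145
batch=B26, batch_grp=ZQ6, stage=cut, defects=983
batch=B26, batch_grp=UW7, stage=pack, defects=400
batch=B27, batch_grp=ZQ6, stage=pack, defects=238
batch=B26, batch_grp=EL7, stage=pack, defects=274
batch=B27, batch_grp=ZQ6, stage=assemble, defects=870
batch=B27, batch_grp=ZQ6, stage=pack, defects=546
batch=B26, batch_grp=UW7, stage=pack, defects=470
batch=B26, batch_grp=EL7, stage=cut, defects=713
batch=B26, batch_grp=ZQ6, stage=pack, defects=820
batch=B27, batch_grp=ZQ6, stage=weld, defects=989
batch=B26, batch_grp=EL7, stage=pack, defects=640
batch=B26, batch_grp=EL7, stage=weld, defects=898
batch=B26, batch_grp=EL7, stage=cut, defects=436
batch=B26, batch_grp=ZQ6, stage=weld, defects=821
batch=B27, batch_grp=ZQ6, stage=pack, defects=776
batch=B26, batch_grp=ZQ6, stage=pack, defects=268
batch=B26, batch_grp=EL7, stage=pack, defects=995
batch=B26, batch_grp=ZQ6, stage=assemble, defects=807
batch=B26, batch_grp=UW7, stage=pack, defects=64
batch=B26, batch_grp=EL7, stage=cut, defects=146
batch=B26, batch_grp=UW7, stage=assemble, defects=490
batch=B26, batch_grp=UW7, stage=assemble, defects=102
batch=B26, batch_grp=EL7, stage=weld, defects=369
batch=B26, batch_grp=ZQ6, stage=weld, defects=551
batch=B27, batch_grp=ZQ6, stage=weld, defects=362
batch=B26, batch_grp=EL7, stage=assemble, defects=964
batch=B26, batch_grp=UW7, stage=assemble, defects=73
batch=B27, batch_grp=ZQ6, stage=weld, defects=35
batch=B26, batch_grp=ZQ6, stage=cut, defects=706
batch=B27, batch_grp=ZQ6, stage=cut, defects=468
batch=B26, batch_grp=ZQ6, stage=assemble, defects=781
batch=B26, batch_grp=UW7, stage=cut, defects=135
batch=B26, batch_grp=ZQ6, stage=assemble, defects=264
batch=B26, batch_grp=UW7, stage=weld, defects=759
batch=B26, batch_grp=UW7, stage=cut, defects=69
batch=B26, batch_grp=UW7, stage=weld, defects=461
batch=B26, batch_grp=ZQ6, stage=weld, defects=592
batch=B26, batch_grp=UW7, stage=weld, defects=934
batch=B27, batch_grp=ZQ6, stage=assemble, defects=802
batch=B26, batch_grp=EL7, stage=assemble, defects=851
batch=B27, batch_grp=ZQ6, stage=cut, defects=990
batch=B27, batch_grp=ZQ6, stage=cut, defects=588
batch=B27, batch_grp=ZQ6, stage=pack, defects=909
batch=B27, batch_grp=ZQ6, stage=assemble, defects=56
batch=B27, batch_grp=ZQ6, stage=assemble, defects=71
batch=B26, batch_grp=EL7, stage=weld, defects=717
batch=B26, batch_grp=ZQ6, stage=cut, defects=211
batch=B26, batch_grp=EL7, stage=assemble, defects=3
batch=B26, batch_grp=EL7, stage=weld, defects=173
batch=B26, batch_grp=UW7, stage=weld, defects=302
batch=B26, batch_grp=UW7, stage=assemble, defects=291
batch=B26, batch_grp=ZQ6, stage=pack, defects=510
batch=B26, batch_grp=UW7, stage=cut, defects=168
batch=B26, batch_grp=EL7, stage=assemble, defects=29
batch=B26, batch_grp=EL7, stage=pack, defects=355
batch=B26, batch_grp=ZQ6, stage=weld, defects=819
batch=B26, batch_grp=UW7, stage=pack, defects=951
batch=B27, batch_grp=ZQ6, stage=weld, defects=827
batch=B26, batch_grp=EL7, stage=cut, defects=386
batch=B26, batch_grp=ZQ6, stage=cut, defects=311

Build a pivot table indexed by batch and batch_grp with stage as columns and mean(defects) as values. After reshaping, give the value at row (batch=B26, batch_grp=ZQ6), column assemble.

Rows with batch=B26, batch_grp=ZQ6 and stage=assemble: defects values are 145, 807, 781, 264.
(145 + 807 + 781 + 264) / 4 = 499.25.

499.25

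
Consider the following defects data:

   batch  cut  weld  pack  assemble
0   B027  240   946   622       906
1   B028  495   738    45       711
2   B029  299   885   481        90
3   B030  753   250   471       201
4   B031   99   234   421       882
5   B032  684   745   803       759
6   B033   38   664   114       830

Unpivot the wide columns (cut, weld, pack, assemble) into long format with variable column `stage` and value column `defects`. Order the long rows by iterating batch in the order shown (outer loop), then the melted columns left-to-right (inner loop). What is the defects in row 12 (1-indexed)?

28 rows total (7 × 4). Row 12: index ⌊(12-1)/4⌋ = 2 into batch → B029; (12-1) mod 4 = 3 into the melted columns → assemble.
So row 12 is (B029, assemble, 90); defects = 90.

90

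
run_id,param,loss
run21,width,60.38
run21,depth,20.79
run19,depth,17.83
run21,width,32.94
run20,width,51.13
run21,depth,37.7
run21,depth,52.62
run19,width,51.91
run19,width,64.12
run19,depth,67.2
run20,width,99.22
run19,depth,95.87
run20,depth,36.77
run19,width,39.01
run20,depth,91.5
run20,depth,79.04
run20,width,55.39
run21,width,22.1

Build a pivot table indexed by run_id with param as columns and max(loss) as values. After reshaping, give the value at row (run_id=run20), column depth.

Rows with run_id=run20 and param=depth: loss values are 36.77, 91.5, 79.04.
max(36.77, 91.5, 79.04) = 91.5.

91.5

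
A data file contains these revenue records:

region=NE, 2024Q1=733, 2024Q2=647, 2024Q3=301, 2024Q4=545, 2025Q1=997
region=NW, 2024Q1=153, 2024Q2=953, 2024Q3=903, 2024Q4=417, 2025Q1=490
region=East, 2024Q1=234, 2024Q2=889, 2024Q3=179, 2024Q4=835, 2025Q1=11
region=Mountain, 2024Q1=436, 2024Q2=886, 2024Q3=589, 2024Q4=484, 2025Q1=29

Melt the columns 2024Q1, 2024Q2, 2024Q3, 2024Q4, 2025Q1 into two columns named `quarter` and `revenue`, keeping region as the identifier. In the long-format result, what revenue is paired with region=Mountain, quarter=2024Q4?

484

Unpivoting turns each (region, wide-column) pair into one long row.
The wide cell at row Mountain, column 2024Q4 holds 484, so the long row (Mountain, 2024Q4) has revenue=484.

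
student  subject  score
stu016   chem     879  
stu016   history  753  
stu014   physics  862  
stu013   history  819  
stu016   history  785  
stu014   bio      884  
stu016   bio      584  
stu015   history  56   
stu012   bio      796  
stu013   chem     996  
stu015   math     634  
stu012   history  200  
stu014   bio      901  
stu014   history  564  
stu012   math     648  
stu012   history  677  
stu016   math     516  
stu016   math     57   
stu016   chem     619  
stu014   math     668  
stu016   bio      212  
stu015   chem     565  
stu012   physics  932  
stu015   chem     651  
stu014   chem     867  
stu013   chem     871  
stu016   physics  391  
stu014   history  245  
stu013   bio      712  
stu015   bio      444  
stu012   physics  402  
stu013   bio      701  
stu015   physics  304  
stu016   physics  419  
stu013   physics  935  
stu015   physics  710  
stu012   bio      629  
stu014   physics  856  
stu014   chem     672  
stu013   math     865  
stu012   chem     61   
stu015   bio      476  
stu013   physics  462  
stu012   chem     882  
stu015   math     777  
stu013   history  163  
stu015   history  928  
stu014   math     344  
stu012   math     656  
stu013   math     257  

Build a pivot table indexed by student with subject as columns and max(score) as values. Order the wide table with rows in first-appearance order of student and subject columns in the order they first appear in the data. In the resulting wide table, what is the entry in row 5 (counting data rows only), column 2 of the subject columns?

677

With rows in first-appearance order of student, row 5 is student=stu012. subject columns in first-appearance order: chem, history, physics, bio, math; column 2 is history.
Long rows with student=stu012, subject=history: max(200, 677) = 677.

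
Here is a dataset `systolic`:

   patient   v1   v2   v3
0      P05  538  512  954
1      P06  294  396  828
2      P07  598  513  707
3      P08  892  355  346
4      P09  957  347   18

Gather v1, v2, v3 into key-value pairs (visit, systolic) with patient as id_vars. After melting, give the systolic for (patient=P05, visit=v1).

538

Unpivoting turns each (patient, wide-column) pair into one long row.
The wide cell at row P05, column v1 holds 538, so the long row (P05, v1) has systolic=538.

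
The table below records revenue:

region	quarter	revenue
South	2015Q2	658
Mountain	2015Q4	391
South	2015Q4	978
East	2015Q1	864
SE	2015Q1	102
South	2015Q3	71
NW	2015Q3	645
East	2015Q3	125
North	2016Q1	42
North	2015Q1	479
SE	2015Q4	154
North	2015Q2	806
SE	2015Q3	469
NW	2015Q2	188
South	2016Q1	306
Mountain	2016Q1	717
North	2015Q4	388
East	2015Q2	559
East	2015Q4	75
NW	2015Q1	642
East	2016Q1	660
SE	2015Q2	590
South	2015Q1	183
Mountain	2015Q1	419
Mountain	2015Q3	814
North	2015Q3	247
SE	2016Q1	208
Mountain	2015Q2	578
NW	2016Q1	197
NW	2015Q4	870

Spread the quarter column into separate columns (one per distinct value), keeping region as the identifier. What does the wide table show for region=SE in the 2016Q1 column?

Wide layout: rows indexed by region, columns are the 5 distinct quarter values (2015Q2, 2015Q4, 2015Q1, 2015Q3, 2016Q1).
Cell (region=SE, quarter=2016Q1) draws from the long row where region=SE and quarter=2016Q1, which has revenue=208.

208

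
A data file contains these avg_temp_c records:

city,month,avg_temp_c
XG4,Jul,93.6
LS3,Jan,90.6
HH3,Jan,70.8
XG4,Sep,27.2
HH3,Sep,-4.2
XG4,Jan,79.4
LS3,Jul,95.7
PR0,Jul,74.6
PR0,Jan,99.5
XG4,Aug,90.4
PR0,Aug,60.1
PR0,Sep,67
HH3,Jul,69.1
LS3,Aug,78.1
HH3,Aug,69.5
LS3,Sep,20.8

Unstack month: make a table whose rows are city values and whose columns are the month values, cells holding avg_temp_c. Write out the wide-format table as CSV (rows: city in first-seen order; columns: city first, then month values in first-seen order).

city,Jul,Jan,Sep,Aug
XG4,93.6,79.4,27.2,90.4
LS3,95.7,90.6,20.8,78.1
HH3,69.1,70.8,-4.2,69.5
PR0,74.6,99.5,67,60.1

Columns: city plus the 4 distinct month values (Jul, Jan, Sep, Aug).
For example, row XG4 column Jul takes avg_temp_c=93.6 from the long row (XG4, Jul).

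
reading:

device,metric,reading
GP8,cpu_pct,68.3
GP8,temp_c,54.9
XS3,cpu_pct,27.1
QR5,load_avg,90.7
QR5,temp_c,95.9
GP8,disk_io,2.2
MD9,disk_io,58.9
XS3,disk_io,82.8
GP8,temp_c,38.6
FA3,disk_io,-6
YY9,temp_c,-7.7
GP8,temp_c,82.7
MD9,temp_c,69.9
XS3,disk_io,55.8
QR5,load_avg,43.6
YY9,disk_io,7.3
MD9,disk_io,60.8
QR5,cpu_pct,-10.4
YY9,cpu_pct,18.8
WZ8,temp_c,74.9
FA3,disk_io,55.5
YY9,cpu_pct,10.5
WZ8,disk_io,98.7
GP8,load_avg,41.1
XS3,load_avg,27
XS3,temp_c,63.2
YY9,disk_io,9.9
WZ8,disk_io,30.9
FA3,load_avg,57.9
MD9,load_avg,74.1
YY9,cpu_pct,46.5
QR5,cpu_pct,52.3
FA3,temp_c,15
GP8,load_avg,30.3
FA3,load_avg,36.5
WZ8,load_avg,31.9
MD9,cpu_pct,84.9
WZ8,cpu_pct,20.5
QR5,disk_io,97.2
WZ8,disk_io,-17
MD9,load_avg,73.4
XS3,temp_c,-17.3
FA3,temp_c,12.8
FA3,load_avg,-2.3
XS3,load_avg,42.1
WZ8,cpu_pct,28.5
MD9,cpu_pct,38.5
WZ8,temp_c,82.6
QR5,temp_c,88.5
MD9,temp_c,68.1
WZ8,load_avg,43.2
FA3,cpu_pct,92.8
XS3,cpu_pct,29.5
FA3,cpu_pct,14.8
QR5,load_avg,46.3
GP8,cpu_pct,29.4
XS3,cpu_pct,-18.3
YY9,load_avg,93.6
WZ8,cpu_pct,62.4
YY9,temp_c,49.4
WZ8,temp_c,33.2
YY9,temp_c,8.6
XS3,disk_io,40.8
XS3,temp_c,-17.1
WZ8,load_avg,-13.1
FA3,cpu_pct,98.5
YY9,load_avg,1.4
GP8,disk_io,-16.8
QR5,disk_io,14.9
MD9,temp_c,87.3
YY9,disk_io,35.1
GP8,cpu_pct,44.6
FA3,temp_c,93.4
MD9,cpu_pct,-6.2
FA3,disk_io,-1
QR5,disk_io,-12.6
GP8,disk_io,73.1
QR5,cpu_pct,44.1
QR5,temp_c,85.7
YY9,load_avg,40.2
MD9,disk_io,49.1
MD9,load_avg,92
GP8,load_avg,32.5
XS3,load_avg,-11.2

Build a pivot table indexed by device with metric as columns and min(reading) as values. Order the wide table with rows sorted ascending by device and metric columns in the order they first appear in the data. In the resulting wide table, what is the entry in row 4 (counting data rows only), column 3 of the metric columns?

43.6

With rows sorted ascending by device, row 4 is device=QR5. metric columns in first-appearance order: cpu_pct, temp_c, load_avg, disk_io; column 3 is load_avg.
Long rows with device=QR5, metric=load_avg: min(90.7, 43.6, 46.3) = 43.6.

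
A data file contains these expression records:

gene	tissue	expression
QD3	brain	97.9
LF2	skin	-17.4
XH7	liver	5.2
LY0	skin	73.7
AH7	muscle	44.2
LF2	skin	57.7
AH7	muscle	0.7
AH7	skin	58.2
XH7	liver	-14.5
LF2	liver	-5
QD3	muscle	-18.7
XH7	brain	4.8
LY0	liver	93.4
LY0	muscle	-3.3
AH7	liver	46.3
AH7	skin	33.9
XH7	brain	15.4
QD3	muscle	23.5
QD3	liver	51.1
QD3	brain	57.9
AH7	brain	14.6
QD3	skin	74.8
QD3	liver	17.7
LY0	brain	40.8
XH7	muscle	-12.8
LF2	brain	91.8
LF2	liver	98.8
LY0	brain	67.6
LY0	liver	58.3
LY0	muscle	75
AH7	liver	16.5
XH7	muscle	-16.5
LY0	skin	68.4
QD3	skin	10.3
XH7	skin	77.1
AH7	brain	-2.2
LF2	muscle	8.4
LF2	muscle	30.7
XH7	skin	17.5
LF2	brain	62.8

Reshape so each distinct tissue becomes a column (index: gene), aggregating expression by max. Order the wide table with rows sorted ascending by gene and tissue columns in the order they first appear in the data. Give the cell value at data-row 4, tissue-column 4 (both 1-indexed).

23.5

With rows sorted ascending by gene, row 4 is gene=QD3. tissue columns in first-appearance order: brain, skin, liver, muscle; column 4 is muscle.
Long rows with gene=QD3, tissue=muscle: max(-18.7, 23.5) = 23.5.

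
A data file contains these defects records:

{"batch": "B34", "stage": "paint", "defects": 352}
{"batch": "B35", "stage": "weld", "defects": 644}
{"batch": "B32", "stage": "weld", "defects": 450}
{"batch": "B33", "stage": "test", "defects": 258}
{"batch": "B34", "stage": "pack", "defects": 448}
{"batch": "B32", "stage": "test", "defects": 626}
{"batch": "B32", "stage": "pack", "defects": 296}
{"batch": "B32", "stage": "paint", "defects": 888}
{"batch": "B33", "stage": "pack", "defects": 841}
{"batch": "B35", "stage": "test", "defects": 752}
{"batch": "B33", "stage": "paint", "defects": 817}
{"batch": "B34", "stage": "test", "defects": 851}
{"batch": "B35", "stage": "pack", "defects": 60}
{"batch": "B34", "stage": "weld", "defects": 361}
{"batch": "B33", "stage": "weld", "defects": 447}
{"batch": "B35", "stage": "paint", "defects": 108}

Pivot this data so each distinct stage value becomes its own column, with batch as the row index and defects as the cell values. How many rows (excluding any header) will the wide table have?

4

4 distinct batch values → 4 rows.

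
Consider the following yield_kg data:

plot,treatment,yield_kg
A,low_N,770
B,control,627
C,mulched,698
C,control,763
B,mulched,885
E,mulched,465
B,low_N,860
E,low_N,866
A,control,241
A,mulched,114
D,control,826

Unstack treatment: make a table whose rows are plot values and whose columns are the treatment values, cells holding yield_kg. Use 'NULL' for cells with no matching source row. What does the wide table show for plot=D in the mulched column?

No long-format row has plot=D and treatment=mulched, so the cell is NULL.

NULL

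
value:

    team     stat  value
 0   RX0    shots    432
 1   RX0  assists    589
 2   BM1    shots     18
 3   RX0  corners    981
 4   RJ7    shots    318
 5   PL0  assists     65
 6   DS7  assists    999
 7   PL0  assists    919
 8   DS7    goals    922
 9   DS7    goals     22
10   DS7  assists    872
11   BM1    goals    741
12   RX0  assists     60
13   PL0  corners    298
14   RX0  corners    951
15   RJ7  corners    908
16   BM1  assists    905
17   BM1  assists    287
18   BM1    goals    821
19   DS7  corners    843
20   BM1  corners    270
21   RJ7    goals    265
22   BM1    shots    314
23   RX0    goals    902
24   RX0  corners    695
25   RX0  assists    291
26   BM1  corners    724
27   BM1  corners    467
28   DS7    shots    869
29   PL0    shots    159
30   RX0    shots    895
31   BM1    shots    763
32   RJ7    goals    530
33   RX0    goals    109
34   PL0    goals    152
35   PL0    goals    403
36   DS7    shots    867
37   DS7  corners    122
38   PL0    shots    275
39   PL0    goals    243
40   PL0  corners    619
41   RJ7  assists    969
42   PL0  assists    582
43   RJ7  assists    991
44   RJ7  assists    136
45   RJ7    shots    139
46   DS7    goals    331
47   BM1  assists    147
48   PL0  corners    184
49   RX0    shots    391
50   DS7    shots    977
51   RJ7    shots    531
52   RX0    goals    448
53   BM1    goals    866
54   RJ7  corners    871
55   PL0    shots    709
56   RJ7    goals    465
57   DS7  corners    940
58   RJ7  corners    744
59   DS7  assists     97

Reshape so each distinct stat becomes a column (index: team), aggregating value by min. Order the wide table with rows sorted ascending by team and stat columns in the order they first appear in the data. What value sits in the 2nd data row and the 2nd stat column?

97

With rows sorted ascending by team, row 2 is team=DS7. stat columns in first-appearance order: shots, assists, corners, goals; column 2 is assists.
Long rows with team=DS7, stat=assists: min(999, 872, 97) = 97.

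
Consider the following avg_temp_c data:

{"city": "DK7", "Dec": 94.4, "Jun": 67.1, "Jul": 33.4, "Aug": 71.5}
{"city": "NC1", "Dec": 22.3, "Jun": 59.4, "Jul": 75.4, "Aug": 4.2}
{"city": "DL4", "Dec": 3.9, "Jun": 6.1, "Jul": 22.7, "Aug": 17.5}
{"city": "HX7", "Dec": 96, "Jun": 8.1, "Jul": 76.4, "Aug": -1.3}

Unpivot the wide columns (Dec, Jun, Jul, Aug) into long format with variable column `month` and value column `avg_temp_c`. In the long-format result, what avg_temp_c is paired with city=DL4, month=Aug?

Unpivoting turns each (city, wide-column) pair into one long row.
The wide cell at row DL4, column Aug holds 17.5, so the long row (DL4, Aug) has avg_temp_c=17.5.

17.5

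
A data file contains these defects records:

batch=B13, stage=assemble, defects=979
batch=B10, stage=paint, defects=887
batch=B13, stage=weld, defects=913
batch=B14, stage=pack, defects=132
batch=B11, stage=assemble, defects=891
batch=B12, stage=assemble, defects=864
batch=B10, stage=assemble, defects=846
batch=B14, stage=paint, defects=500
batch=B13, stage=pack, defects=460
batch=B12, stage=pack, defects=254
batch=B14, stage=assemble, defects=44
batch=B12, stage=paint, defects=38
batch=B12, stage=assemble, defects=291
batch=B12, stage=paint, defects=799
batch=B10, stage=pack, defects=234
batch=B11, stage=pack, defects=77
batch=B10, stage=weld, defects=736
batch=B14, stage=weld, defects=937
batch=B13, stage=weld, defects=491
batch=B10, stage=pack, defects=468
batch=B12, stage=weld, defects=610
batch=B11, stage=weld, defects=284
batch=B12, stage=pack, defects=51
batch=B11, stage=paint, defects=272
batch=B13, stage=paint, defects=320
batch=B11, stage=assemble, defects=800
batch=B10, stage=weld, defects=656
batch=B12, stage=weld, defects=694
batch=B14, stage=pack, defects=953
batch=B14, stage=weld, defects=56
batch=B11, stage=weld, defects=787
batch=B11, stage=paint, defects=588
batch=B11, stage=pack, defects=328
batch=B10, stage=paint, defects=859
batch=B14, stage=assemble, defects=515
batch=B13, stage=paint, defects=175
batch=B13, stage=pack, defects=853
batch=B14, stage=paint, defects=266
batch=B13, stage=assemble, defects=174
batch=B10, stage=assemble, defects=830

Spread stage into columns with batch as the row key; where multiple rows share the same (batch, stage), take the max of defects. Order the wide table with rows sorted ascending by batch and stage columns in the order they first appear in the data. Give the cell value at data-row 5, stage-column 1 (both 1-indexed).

515

With rows sorted ascending by batch, row 5 is batch=B14. stage columns in first-appearance order: assemble, paint, weld, pack; column 1 is assemble.
Long rows with batch=B14, stage=assemble: max(44, 515) = 515.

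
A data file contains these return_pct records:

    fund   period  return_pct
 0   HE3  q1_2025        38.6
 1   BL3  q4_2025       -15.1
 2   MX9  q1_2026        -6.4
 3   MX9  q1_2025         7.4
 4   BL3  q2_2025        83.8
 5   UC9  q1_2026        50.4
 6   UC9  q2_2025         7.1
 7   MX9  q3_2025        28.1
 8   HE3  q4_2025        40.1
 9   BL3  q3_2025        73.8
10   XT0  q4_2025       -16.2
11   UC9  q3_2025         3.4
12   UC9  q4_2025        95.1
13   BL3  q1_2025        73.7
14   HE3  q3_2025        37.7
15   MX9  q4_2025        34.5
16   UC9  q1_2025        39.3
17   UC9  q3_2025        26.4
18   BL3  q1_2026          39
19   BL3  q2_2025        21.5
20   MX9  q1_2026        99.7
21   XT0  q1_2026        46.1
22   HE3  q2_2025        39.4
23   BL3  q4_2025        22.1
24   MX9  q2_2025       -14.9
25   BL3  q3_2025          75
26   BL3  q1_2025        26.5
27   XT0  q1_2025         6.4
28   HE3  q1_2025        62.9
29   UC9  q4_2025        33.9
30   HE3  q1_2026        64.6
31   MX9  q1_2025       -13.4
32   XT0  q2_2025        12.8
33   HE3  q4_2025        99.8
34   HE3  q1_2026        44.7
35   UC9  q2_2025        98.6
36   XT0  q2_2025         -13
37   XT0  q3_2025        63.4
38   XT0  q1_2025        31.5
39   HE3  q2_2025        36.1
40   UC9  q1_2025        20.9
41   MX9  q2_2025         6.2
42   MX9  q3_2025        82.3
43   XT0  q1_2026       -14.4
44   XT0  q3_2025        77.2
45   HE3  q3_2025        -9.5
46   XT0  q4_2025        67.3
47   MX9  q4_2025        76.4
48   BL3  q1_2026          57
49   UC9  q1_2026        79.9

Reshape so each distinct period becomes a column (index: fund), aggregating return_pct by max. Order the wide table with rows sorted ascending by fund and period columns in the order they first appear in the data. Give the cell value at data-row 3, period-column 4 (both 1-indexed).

With rows sorted ascending by fund, row 3 is fund=MX9. period columns in first-appearance order: q1_2025, q4_2025, q1_2026, q2_2025, q3_2025; column 4 is q2_2025.
Long rows with fund=MX9, period=q2_2025: max(-14.9, 6.2) = 6.2.

6.2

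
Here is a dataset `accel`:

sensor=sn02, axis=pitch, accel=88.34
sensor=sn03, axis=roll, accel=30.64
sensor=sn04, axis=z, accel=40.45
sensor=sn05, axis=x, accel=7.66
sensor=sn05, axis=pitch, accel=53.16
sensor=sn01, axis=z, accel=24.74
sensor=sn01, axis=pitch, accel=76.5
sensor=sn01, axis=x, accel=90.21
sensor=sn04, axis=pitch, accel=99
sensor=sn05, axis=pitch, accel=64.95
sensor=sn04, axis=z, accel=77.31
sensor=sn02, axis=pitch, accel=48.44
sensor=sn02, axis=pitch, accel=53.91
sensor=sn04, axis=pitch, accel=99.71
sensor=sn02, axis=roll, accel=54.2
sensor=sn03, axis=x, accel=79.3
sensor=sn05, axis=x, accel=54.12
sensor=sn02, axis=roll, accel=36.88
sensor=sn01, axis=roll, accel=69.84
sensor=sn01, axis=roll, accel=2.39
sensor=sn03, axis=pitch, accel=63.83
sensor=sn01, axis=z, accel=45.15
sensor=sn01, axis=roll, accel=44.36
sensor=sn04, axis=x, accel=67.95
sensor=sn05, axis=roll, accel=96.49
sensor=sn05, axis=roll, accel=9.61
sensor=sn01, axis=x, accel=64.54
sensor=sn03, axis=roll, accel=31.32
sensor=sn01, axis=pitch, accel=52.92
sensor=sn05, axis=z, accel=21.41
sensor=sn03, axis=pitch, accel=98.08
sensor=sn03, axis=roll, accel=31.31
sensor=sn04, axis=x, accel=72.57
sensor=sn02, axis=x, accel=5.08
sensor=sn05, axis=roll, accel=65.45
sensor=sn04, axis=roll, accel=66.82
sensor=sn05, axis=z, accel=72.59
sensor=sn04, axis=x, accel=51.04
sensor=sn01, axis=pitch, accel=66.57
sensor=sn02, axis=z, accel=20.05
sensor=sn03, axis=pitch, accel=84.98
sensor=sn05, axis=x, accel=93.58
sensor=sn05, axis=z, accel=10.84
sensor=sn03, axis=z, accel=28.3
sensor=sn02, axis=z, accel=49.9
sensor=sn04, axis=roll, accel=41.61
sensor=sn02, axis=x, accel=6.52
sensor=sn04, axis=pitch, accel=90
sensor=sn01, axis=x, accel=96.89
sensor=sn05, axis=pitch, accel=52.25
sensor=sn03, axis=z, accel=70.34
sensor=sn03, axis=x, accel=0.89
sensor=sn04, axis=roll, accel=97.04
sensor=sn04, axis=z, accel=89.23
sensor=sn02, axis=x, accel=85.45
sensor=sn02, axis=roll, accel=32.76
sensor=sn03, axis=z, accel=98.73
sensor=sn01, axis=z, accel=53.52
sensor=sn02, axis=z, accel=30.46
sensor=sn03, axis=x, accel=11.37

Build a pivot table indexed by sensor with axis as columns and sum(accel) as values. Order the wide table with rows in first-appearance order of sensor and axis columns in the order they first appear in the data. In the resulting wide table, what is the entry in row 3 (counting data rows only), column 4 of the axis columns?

With rows in first-appearance order of sensor, row 3 is sensor=sn04. axis columns in first-appearance order: pitch, roll, z, x; column 4 is x.
Long rows with sensor=sn04, axis=x: 67.95 + 72.57 + 51.04 = 191.56.

191.56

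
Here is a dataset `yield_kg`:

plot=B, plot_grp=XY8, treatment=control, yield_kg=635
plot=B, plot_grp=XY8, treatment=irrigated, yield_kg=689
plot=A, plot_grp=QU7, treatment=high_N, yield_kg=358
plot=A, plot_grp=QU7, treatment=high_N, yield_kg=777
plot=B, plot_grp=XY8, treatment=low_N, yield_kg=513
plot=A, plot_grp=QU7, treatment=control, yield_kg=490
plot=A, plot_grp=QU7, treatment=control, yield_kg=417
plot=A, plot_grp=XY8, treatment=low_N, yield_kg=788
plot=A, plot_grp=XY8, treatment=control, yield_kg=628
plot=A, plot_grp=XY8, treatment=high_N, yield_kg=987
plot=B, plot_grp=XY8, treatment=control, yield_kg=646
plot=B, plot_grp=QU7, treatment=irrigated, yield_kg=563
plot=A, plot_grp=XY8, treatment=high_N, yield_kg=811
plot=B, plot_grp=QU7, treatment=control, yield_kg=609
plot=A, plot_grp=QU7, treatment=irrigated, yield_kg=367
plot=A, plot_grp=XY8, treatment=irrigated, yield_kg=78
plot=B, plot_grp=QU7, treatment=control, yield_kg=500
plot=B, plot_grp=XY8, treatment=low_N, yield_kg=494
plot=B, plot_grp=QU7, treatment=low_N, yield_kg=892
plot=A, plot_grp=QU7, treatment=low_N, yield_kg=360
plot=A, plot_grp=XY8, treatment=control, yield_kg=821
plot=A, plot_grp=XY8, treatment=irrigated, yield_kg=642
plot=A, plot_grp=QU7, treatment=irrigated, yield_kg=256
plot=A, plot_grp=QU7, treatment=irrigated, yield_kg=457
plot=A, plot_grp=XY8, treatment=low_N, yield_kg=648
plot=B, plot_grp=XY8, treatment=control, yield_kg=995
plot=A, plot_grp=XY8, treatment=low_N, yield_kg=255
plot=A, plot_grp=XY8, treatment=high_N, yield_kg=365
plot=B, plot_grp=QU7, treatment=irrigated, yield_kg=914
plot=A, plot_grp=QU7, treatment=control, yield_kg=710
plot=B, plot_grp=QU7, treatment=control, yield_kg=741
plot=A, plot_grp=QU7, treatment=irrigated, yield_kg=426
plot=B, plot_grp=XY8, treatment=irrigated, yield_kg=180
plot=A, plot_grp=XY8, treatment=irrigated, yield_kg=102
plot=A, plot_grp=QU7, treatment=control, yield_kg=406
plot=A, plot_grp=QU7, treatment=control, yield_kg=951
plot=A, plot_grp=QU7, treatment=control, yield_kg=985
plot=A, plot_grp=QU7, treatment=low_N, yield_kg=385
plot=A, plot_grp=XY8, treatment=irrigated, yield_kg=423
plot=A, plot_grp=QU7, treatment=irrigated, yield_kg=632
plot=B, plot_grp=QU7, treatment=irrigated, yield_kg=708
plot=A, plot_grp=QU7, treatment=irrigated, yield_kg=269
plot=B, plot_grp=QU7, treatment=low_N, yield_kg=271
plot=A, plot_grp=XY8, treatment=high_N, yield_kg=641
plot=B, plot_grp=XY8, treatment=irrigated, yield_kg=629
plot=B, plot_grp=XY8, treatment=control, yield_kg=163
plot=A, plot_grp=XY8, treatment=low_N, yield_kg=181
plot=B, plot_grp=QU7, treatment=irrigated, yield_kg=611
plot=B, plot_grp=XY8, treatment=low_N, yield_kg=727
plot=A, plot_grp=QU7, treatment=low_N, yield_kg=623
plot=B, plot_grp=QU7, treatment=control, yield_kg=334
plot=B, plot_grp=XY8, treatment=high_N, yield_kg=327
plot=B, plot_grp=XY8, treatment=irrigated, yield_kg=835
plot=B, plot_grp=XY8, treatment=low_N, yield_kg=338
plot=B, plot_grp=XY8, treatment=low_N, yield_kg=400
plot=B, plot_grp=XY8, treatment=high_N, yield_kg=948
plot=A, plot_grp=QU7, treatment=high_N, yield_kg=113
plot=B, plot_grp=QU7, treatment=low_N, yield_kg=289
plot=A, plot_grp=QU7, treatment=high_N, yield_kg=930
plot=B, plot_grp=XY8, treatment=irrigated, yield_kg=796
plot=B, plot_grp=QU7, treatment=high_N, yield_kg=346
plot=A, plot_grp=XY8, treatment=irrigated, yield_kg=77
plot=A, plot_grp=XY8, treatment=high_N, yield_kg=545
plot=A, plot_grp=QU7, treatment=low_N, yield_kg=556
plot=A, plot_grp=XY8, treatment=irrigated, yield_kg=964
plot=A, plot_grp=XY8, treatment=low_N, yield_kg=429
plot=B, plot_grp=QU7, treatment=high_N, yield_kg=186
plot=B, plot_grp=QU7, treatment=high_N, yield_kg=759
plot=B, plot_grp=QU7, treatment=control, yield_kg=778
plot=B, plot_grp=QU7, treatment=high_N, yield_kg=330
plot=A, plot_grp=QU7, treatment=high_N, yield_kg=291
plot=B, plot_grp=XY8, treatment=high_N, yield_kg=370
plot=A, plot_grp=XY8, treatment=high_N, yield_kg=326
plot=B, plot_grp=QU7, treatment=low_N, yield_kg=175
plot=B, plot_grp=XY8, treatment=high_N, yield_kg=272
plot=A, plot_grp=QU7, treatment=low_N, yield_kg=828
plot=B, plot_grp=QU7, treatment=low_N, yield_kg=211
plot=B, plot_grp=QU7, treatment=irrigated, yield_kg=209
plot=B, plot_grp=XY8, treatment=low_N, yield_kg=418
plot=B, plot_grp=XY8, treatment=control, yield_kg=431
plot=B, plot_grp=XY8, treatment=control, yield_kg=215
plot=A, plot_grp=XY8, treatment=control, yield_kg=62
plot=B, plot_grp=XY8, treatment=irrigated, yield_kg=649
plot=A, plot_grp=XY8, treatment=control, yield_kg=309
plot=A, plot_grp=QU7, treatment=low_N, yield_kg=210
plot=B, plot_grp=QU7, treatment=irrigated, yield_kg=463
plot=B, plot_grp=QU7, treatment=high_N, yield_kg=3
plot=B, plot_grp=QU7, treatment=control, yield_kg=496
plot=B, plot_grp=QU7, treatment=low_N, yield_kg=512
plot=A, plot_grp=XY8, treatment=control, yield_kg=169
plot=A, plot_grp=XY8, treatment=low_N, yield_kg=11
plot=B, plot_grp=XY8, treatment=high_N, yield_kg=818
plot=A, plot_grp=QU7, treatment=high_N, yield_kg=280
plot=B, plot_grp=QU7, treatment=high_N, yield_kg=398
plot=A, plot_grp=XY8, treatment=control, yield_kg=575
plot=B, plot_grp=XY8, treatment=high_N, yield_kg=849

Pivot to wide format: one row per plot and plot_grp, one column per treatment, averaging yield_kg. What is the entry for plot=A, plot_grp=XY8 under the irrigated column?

381

Rows with plot=A, plot_grp=XY8 and treatment=irrigated: yield_kg values are 78, 642, 102, 423, 77, 964.
(78 + 642 + 102 + 423 + 77 + 964) / 6 = 381.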